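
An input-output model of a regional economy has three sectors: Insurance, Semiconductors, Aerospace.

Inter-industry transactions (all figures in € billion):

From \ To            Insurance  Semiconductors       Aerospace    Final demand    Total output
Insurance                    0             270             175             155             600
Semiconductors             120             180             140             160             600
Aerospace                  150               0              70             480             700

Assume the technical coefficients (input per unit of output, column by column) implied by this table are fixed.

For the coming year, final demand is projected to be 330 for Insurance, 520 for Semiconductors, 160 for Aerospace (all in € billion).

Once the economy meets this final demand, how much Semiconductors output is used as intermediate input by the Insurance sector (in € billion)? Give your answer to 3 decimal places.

Technical coefficients a_ij = z_ij / X_j:
  a_II = 0/600 = 0.00, a_SI = 120/600 = 0.20, a_AI = 150/600 = 0.25
  a_IS = 270/600 = 0.45, a_SS = 180/600 = 0.30, a_AS = 0/600 = 0.00
  a_IA = 175/700 = 0.25, a_SA = 140/700 = 0.20, a_AA = 70/700 = 0.10
I − A =
  [   1.00    -0.45    -0.25]
  [  -0.20     0.70    -0.20]
  [  -0.25     0.00     0.90]
Cofactors of I−A, C_ij = (−1)^(i+j)·(minor ij) (rows/columns in the sector order above):
  C_11 = (0.70)(0.90) − (-0.20)(0.00) = 0.6300
  C_12 = −[(-0.20)(0.90) − (-0.20)(-0.25)] = 0.2300
  C_13 = (-0.20)(0.00) − (0.70)(-0.25) = 0.1750
  C_21 = −[(-0.45)(0.90) − (-0.25)(0.00)] = 0.4050
  C_22 = (1.00)(0.90) − (-0.25)(-0.25) = 0.8375
  C_23 = −[(1.00)(0.00) − (-0.45)(-0.25)] = 0.1125
  C_31 = (-0.45)(-0.20) − (-0.25)(0.70) = 0.2650
  C_32 = −[(1.00)(-0.20) − (-0.25)(-0.20)] = 0.2500
  C_33 = (1.00)(0.70) − (-0.45)(-0.20) = 0.6100
det(I−A) = Σ_j (I−A)_1j·C_1j = (1.00)(0.6300) + (-0.45)(0.2300) + (-0.25)(0.1750) = 0.48275
adj(I−A) = Cᵀ =
  [ 0.6300   0.4050   0.2650]
  [ 0.2300   0.8375   0.2500]
  [ 0.1750   0.1125   0.6100]
(I − A)⁻¹ = adj(I−A) / det(I−A) ≈
  [   1.3050     0.8389     0.5489]
  [   0.4764     1.7349     0.5179]
  [   0.3625     0.2330     1.2636]
First solve x = (I − A)⁻¹ d = adj(I−A)·d / det(I−A); in particular x_I = (0.6300·330 + 0.4050·520 + 0.2650·160) / 0.48275 = 460.90 / 0.48275 ≈ 954.73848.
Intermediate flow from S to I: z_SI = a_SI · x_I = 0.20 × 460.90 / 0.48275 = 92.18 / 0.48275 ≈ 190.948.

z_SI = 190.948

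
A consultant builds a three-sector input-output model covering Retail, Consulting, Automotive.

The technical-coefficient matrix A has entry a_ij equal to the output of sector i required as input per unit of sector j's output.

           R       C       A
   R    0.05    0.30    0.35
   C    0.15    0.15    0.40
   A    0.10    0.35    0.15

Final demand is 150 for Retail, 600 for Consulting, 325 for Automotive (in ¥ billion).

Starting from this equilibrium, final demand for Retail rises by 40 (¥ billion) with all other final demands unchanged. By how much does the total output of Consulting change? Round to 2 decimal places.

I − A =
  [   0.95    -0.30    -0.35]
  [  -0.15     0.85    -0.40]
  [  -0.10    -0.35     0.85]
Cofactors of I−A, C_ij = (−1)^(i+j)·(minor ij) (rows/columns in the sector order above):
  C_11 = (0.85)(0.85) − (-0.40)(-0.35) = 0.5825
  C_12 = −[(-0.15)(0.85) − (-0.40)(-0.10)] = 0.1675
  C_13 = (-0.15)(-0.35) − (0.85)(-0.10) = 0.1375
  C_21 = −[(-0.30)(0.85) − (-0.35)(-0.35)] = 0.3775
  C_22 = (0.95)(0.85) − (-0.35)(-0.10) = 0.7725
  C_23 = −[(0.95)(-0.35) − (-0.30)(-0.10)] = 0.3625
  C_31 = (-0.30)(-0.40) − (-0.35)(0.85) = 0.4175
  C_32 = −[(0.95)(-0.40) − (-0.35)(-0.15)] = 0.4325
  C_33 = (0.95)(0.85) − (-0.30)(-0.15) = 0.7625
det(I−A) = Σ_j (I−A)_1j·C_1j = (0.95)(0.5825) + (-0.30)(0.1675) + (-0.35)(0.1375) = 0.4550
adj(I−A) = Cᵀ =
  [ 0.5825   0.3775   0.4175]
  [ 0.1675   0.7725   0.4325]
  [ 0.1375   0.3625   0.7625]
(I − A)⁻¹ = adj(I−A) / det(I−A) ≈
  [   1.2802     0.8297     0.9176]
  [   0.3681     1.6978     0.9505]
  [   0.3022     0.7967     1.6758]
Δx = (I − A)⁻¹ Δd with Δd having +40 in the Retail component and 0 elsewhere.
So Δx_C = L_CR · (+40), where L_CR = adj(I−A)_CR / det(I−A) = 0.1675 / 0.4550.
Δx_C = 0.1675 × (+40) / 0.4550 = 6.70 / 0.4550 ≈ 14.73.

Δx_C = 14.73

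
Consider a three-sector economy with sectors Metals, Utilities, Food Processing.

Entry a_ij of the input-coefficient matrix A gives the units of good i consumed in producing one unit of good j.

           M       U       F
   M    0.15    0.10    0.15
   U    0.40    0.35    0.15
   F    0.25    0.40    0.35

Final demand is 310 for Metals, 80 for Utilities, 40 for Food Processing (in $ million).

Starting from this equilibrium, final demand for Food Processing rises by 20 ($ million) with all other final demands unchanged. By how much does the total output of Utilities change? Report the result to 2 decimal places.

Δx_U = 16.30

I − A =
  [   0.85    -0.10    -0.15]
  [  -0.40     0.65    -0.15]
  [  -0.25    -0.40     0.65]
Cofactors of I−A, C_ij = (−1)^(i+j)·(minor ij) (rows/columns in the sector order above):
  C_11 = (0.65)(0.65) − (-0.15)(-0.40) = 0.3625
  C_12 = −[(-0.40)(0.65) − (-0.15)(-0.25)] = 0.2975
  C_13 = (-0.40)(-0.40) − (0.65)(-0.25) = 0.3225
  C_21 = −[(-0.10)(0.65) − (-0.15)(-0.40)] = 0.1250
  C_22 = (0.85)(0.65) − (-0.15)(-0.25) = 0.5150
  C_23 = −[(0.85)(-0.40) − (-0.10)(-0.25)] = 0.3650
  C_31 = (-0.10)(-0.15) − (-0.15)(0.65) = 0.1125
  C_32 = −[(0.85)(-0.15) − (-0.15)(-0.40)] = 0.1875
  C_33 = (0.85)(0.65) − (-0.10)(-0.40) = 0.5125
det(I−A) = Σ_j (I−A)_1j·C_1j = (0.85)(0.3625) + (-0.10)(0.2975) + (-0.15)(0.3225) = 0.2300
adj(I−A) = Cᵀ =
  [ 0.3625   0.1250   0.1125]
  [ 0.2975   0.5150   0.1875]
  [ 0.3225   0.3650   0.5125]
(I − A)⁻¹ = adj(I−A) / det(I−A) ≈
  [   1.5761     0.5435     0.4891]
  [   1.2935     2.2391     0.8152]
  [   1.4022     1.5870     2.2283]
Δx = (I − A)⁻¹ Δd with Δd having +20 in the Food Processing component and 0 elsewhere.
So Δx_U = L_UF · (+20), where L_UF = adj(I−A)_UF / det(I−A) = 0.1875 / 0.2300.
Δx_U = 0.1875 × (+20) / 0.2300 = 3.75 / 0.2300 ≈ 16.30.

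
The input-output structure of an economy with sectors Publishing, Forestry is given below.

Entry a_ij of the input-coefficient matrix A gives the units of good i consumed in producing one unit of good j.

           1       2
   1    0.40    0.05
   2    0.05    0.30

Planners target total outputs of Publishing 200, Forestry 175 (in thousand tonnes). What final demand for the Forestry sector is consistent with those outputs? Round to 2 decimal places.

I − A =
  [   0.60    -0.05]
  [  -0.05     0.70]
d = (I − A) x:
  d_1 = (+0.60)·200 + (-0.05)·175 = 111.25
  d_2 = (-0.05)·200 + (+0.70)·175 = 112.50

d_2 = 112.50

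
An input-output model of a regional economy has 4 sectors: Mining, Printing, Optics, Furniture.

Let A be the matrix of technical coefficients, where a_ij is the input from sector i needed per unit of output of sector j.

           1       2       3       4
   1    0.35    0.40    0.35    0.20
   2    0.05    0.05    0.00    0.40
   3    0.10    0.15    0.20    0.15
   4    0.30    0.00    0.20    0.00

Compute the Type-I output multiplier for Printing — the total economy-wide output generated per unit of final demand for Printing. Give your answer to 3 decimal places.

m_2 = 3.456

I − A =
  [   0.65    -0.40    -0.35    -0.20]
  [  -0.05     0.95     0.00    -0.40]
  [  -0.10    -0.15     0.80    -0.15]
  [  -0.30     0.00    -0.20     1.00]
Compute the cofactors C_ij = (−1)^(i+j)·(3×3 minor ij) of I−A; the adjugate is their transpose:
adj(I−A) = Cᵀ =
  [ 0.719500   0.366500   0.402500   0.350875]
  [ 0.142500   0.397750   0.113500   0.204625]
  [ 0.163250   0.146500   0.492500   0.165125]
  [ 0.248500   0.139250   0.219250   0.442125]
det(I−A) = Σ_j (I−A)_1j·C_1j = (0.65)(0.719500) + (-0.40)(0.142500) + (-0.35)(0.163250) + (-0.20)(0.248500) = 0.3038375
(I − A)⁻¹ = adj(I−A) / det(I−A) ≈
  [   2.3680     1.2062     1.3247     1.1548]
  [   0.4690     1.3091     0.3736     0.6735]
  [   0.5373     0.4822     1.6209     0.5435]
  [   0.8179     0.4583     0.7216     1.4551]
The output multiplier for sector j is the column-j sum of the Leontief inverse (I − A)⁻¹ = adj(I−A) / det(I−A).
Column 2 of adj(I−A): (0.366500, 0.397750, 0.146500, 0.139250); det(I−A) = 0.3038375.
m_2 = (0.366500 + 0.397750 + 0.146500 + 0.139250) / 0.3038375 = 1.05 / 0.3038375 ≈ 3.456.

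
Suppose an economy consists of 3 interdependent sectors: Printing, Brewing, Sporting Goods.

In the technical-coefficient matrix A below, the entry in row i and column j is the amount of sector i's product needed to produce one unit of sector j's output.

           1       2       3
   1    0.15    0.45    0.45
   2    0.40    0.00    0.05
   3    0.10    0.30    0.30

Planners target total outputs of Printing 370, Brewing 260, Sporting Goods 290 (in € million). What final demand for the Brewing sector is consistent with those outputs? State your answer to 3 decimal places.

I − A =
  [   0.85    -0.45    -0.45]
  [  -0.40     1.00    -0.05]
  [  -0.10    -0.30     0.70]
d = (I − A) x:
  d_1 = (+0.85)·370 + (-0.45)·260 + (-0.45)·290 = 67.000
  d_2 = (-0.40)·370 + (+1.00)·260 + (-0.05)·290 = 97.500
  d_3 = (-0.10)·370 + (-0.30)·260 + (+0.70)·290 = 88.000

d_2 = 97.500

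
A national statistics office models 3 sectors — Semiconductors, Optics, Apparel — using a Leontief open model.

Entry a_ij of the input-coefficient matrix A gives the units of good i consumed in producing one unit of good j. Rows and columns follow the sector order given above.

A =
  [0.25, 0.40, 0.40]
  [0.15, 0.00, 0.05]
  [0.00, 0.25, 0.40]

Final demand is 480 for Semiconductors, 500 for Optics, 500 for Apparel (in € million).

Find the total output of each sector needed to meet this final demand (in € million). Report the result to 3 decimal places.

x_1 = 1699.070, x_2 = 813.474, x_3 = 1172.281

I − A =
  [   0.75    -0.40    -0.40]
  [  -0.15     1.00    -0.05]
  [   0.00    -0.25     0.60]
Cofactors of I−A, C_ij = (−1)^(i+j)·(minor ij) (rows/columns in the sector order above):
  C_11 = (1.00)(0.60) − (-0.05)(-0.25) = 0.5875
  C_12 = −[(-0.15)(0.60) − (-0.05)(0.00)] = 0.0900
  C_13 = (-0.15)(-0.25) − (1.00)(0.00) = 0.0375
  C_21 = −[(-0.40)(0.60) − (-0.40)(-0.25)] = 0.3400
  C_22 = (0.75)(0.60) − (-0.40)(0.00) = 0.4500
  C_23 = −[(0.75)(-0.25) − (-0.40)(0.00)] = 0.1875
  C_31 = (-0.40)(-0.05) − (-0.40)(1.00) = 0.4200
  C_32 = −[(0.75)(-0.05) − (-0.40)(-0.15)] = 0.0975
  C_33 = (0.75)(1.00) − (-0.40)(-0.15) = 0.6900
det(I−A) = Σ_j (I−A)_1j·C_1j = (0.75)(0.5875) + (-0.40)(0.0900) + (-0.40)(0.0375) = 0.389625
adj(I−A) = Cᵀ =
  [ 0.5875   0.3400   0.4200]
  [ 0.0900   0.4500   0.0975]
  [ 0.0375   0.1875   0.6900]
(I − A)⁻¹ = adj(I−A) / det(I−A) ≈
  [   1.5079     0.8726     1.0780]
  [   0.2310     1.1550     0.2502]
  [   0.0962     0.4812     1.7709]
x = (I − A)⁻¹ d = adj(I−A)·d / det(I−A), with det(I−A) = 0.389625:
  x_1 = (0.5875·480 + 0.3400·500 + 0.4200·500) / 0.389625 = 662.00 / 0.389625 ≈ 1699.070
  x_2 = (0.0900·480 + 0.4500·500 + 0.0975·500) / 0.389625 = 316.95 / 0.389625 ≈ 813.474
  x_3 = (0.0375·480 + 0.1875·500 + 0.6900·500) / 0.389625 = 456.75 / 0.389625 ≈ 1172.281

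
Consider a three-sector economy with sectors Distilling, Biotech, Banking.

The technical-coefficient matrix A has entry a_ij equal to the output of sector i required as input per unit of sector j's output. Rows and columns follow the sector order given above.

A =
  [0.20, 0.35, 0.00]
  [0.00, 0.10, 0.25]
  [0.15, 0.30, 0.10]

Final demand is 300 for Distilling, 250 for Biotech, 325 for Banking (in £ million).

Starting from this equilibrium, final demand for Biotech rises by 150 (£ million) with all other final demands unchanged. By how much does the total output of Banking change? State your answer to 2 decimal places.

I − A =
  [   0.80    -0.35     0.00]
  [   0.00     0.90    -0.25]
  [  -0.15    -0.30     0.90]
Cofactors of I−A, C_ij = (−1)^(i+j)·(minor ij) (rows/columns in the sector order above):
  C_11 = (0.90)(0.90) − (-0.25)(-0.30) = 0.7350
  C_12 = −[(0.00)(0.90) − (-0.25)(-0.15)] = 0.0375
  C_13 = (0.00)(-0.30) − (0.90)(-0.15) = 0.1350
  C_21 = −[(-0.35)(0.90) − (0.00)(-0.30)] = 0.3150
  C_22 = (0.80)(0.90) − (0.00)(-0.15) = 0.7200
  C_23 = −[(0.80)(-0.30) − (-0.35)(-0.15)] = 0.2925
  C_31 = (-0.35)(-0.25) − (0.00)(0.90) = 0.0875
  C_32 = −[(0.80)(-0.25) − (0.00)(0.00)] = 0.2000
  C_33 = (0.80)(0.90) − (-0.35)(0.00) = 0.7200
det(I−A) = Σ_j (I−A)_1j·C_1j = (0.80)(0.7350) + (-0.35)(0.0375) + (0.00)(0.1350) = 0.574875
adj(I−A) = Cᵀ =
  [ 0.7350   0.3150   0.0875]
  [ 0.0375   0.7200   0.2000]
  [ 0.1350   0.2925   0.7200]
(I − A)⁻¹ = adj(I−A) / det(I−A) ≈
  [   1.2785     0.5479     0.1522]
  [   0.0652     1.2524     0.3479]
  [   0.2348     0.5088     1.2524]
Δx = (I − A)⁻¹ Δd with Δd having +150 in the Biotech component and 0 elsewhere.
So Δx_3 = L_32 · (+150), where L_32 = adj(I−A)_32 / det(I−A) = 0.2925 / 0.574875.
Δx_3 = 0.2925 × (+150) / 0.574875 = 43.875 / 0.574875 ≈ 76.32.

Δx_3 = 76.32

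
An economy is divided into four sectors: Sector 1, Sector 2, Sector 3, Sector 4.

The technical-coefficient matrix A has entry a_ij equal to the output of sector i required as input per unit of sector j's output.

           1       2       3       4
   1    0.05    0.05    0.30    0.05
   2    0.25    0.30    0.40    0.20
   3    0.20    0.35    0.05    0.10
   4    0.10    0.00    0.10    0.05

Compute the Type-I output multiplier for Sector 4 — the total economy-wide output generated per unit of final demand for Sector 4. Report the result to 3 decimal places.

I − A =
  [   0.95    -0.05    -0.30    -0.05]
  [  -0.25     0.70    -0.40    -0.20]
  [  -0.20    -0.35     0.95    -0.10]
  [  -0.10     0.00    -0.10     0.95]
Compute the cofactors C_ij = (−1)^(i+j)·(3×3 minor ij) of I−A; the adjugate is their transpose:
adj(I−A) = Cᵀ =
  [ 0.484750   0.146125   0.223000   0.079750]
  [ 0.326125   0.782125   0.456500   0.229875]
  [ 0.230125   0.324125   0.615375   0.145125]
  [ 0.075250   0.049500   0.088250   0.414625]
det(I−A) = Σ_j (I−A)_1j·C_1j = (0.95)(0.484750) + (-0.05)(0.326125) + (-0.30)(0.230125) + (-0.05)(0.075250) = 0.37140625
(I − A)⁻¹ = adj(I−A) / det(I−A) ≈
  [   1.3052     0.3934     0.6004     0.2147]
  [   0.8781     2.1058     1.2291     0.6189]
  [   0.6196     0.8727     1.6569     0.3907]
  [   0.2026     0.1333     0.2376     1.1164]
The output multiplier for sector j is the column-j sum of the Leontief inverse (I − A)⁻¹ = adj(I−A) / det(I−A).
Column 4 of adj(I−A): (0.079750, 0.229875, 0.145125, 0.414625); det(I−A) = 0.37140625.
m_4 = (0.079750 + 0.229875 + 0.145125 + 0.414625) / 0.37140625 = 0.869375 / 0.37140625 ≈ 2.341.

m_4 = 2.341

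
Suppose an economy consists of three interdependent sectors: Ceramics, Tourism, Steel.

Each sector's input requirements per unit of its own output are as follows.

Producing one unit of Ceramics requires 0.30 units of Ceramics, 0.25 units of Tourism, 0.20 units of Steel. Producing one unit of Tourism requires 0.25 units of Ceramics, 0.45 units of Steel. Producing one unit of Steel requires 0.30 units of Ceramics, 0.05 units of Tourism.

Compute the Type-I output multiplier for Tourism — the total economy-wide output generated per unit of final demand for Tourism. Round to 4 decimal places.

m_T = 2.6451

I − A =
  [   0.70    -0.25    -0.30]
  [  -0.25     1.00    -0.05]
  [  -0.20    -0.45     1.00]
Cofactors of I−A, C_ij = (−1)^(i+j)·(minor ij) (rows/columns in the sector order above):
  C_11 = (1.00)(1.00) − (-0.05)(-0.45) = 0.9775
  C_12 = −[(-0.25)(1.00) − (-0.05)(-0.20)] = 0.2600
  C_13 = (-0.25)(-0.45) − (1.00)(-0.20) = 0.3125
  C_21 = −[(-0.25)(1.00) − (-0.30)(-0.45)] = 0.3850
  C_22 = (0.70)(1.00) − (-0.30)(-0.20) = 0.6400
  C_23 = −[(0.70)(-0.45) − (-0.25)(-0.20)] = 0.3650
  C_31 = (-0.25)(-0.05) − (-0.30)(1.00) = 0.3125
  C_32 = −[(0.70)(-0.05) − (-0.30)(-0.25)] = 0.1100
  C_33 = (0.70)(1.00) − (-0.25)(-0.25) = 0.6375
det(I−A) = Σ_j (I−A)_1j·C_1j = (0.70)(0.9775) + (-0.25)(0.2600) + (-0.30)(0.3125) = 0.5255
adj(I−A) = Cᵀ =
  [ 0.9775   0.3850   0.3125]
  [ 0.2600   0.6400   0.1100]
  [ 0.3125   0.3650   0.6375]
(I − A)⁻¹ = adj(I−A) / det(I−A) ≈
  [   1.86013     0.73264     0.59467]
  [   0.49477     1.21789     0.20932]
  [   0.59467     0.69458     1.21313]
The output multiplier for sector j is the column-j sum of the Leontief inverse (I − A)⁻¹ = adj(I−A) / det(I−A).
Column T of adj(I−A): (0.3850, 0.6400, 0.3650); det(I−A) = 0.5255.
m_T = (0.3850 + 0.6400 + 0.3650) / 0.5255 = 1.39 / 0.5255 ≈ 2.6451.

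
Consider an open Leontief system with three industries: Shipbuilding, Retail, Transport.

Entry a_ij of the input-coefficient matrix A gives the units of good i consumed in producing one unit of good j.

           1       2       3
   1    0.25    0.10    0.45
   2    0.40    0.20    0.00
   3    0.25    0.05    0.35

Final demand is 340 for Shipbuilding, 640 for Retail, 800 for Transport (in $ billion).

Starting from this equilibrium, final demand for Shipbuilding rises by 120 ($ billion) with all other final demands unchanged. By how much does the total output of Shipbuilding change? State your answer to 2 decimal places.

I − A =
  [   0.75    -0.10    -0.45]
  [  -0.40     0.80     0.00]
  [  -0.25    -0.05     0.65]
Cofactors of I−A, C_ij = (−1)^(i+j)·(minor ij) (rows/columns in the sector order above):
  C_11 = (0.80)(0.65) − (0.00)(-0.05) = 0.5200
  C_12 = −[(-0.40)(0.65) − (0.00)(-0.25)] = 0.2600
  C_13 = (-0.40)(-0.05) − (0.80)(-0.25) = 0.2200
  C_21 = −[(-0.10)(0.65) − (-0.45)(-0.05)] = 0.0875
  C_22 = (0.75)(0.65) − (-0.45)(-0.25) = 0.3750
  C_23 = −[(0.75)(-0.05) − (-0.10)(-0.25)] = 0.0625
  C_31 = (-0.10)(0.00) − (-0.45)(0.80) = 0.3600
  C_32 = −[(0.75)(0.00) − (-0.45)(-0.40)] = 0.1800
  C_33 = (0.75)(0.80) − (-0.10)(-0.40) = 0.5600
det(I−A) = Σ_j (I−A)_1j·C_1j = (0.75)(0.5200) + (-0.10)(0.2600) + (-0.45)(0.2200) = 0.2650
adj(I−A) = Cᵀ =
  [ 0.5200   0.0875   0.3600]
  [ 0.2600   0.3750   0.1800]
  [ 0.2200   0.0625   0.5600]
(I − A)⁻¹ = adj(I−A) / det(I−A) ≈
  [   1.9623     0.3302     1.3585]
  [   0.9811     1.4151     0.6792]
  [   0.8302     0.2358     2.1132]
Δx = (I − A)⁻¹ Δd with Δd having +120 in the Shipbuilding component and 0 elsewhere.
So Δx_1 = L_11 · (+120), where L_11 = adj(I−A)_11 / det(I−A) = 0.5200 / 0.2650.
Δx_1 = 0.5200 × (+120) / 0.2650 = 62.40 / 0.2650 ≈ 235.47.

Δx_1 = 235.47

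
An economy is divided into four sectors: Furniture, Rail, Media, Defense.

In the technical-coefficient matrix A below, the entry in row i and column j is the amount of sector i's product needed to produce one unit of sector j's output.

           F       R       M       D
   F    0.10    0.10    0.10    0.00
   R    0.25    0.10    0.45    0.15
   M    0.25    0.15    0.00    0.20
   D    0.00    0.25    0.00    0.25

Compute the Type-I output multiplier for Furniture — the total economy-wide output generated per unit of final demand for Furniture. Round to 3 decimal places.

I − A =
  [   0.90    -0.10    -0.10     0.00]
  [  -0.25     0.90    -0.45    -0.15]
  [  -0.25    -0.15     1.00    -0.20]
  [   0.00    -0.25     0.00     0.75]
Compute the cofactors C_ij = (−1)^(i+j)·(3×3 minor ij) of I−A; the adjugate is their transpose:
adj(I−A) = Cᵀ =
  [ 0.564375   0.091250   0.097500   0.044250]
  [ 0.271875   0.656250   0.322500   0.217250]
  [ 0.200000   0.165000   0.555000   0.181000]
  [ 0.090625   0.218750   0.107500   0.686750]
det(I−A) = Σ_j (I−A)_1j·C_1j = (0.90)(0.564375) + (-0.10)(0.271875) + (-0.10)(0.200000) + (0.00)(0.090625) = 0.46075
(I − A)⁻¹ = adj(I−A) / det(I−A) ≈
  [   1.2249     0.1980     0.2116     0.0960]
  [   0.5901     1.4243     0.6999     0.4715]
  [   0.4341     0.3581     1.2046     0.3928]
  [   0.1967     0.4748     0.2333     1.4905]
The output multiplier for sector j is the column-j sum of the Leontief inverse (I − A)⁻¹ = adj(I−A) / det(I−A).
Column F of adj(I−A): (0.564375, 0.271875, 0.200000, 0.090625); det(I−A) = 0.46075.
m_F = (0.564375 + 0.271875 + 0.200000 + 0.090625) / 0.46075 = 1.126875 / 0.46075 ≈ 2.446.

m_F = 2.446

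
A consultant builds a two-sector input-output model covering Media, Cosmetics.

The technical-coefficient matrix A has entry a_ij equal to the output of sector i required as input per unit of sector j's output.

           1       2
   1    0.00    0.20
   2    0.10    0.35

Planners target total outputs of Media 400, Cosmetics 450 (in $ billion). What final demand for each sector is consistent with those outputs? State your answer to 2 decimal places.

I − A =
  [   1.00    -0.20]
  [  -0.10     0.65]
d = (I − A) x:
  d_1 = (+1.00)·400 + (-0.20)·450 = 310.00
  d_2 = (-0.10)·400 + (+0.65)·450 = 252.50

d_1 = 310.00, d_2 = 252.50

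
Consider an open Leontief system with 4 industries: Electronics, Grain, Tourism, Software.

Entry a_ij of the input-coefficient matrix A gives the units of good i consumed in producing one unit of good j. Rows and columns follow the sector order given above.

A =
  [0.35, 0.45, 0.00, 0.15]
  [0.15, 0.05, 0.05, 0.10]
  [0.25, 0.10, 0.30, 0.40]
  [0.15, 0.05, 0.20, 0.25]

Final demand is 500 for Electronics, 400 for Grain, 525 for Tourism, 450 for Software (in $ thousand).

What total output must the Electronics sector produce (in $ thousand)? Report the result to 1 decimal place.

x_1 = 1884.8

I − A =
  [   0.65    -0.45     0.00    -0.15]
  [  -0.15     0.95    -0.05    -0.10]
  [  -0.25    -0.10     0.70    -0.40]
  [  -0.15    -0.05    -0.20     0.75]
Compute the cofactors C_ij = (−1)^(i+j)·(3×3 minor ij) of I−A; the adjugate is their transpose:
adj(I−A) = Cᵀ =
  [ 0.412500   0.208500   0.054750   0.139500]
  [ 0.094625   0.266000   0.040750   0.076125]
  [ 0.249625   0.172750   0.380000   0.275625]
  [ 0.155375   0.105500   0.115000   0.376125]
det(I−A) = Σ_j (I−A)_1j·C_1j = (0.65)(0.412500) + (-0.45)(0.094625) + (0.00)(0.249625) + (-0.15)(0.155375) = 0.2022375
(I − A)⁻¹ = adj(I−A) / det(I−A) ≈
  [   2.0397     1.0310     0.2707     0.6898]
  [   0.4679     1.3153     0.2015     0.3764]
  [   1.2343     0.8542     1.8790     1.3629]
  [   0.7683     0.5217     0.5686     1.8598]
x = (I − A)⁻¹ d = adj(I−A)·d / det(I−A), with det(I−A) = 0.2022375:
  x_1 = (0.412500·500 + 0.208500·400 + 0.054750·525 + 0.139500·450) / 0.2022375 = 381.16875 / 0.2022375 ≈ 1884.8
  x_2 = (0.094625·500 + 0.266000·400 + 0.040750·525 + 0.076125·450) / 0.2022375 = 209.3625 / 0.2022375 ≈ 1035.2
  x_3 = (0.249625·500 + 0.172750·400 + 0.380000·525 + 0.275625·450) / 0.2022375 = 517.44375 / 0.2022375 ≈ 2558.6
  x_4 = (0.155375·500 + 0.105500·400 + 0.115000·525 + 0.376125·450) / 0.2022375 = 349.51875 / 0.2022375 ≈ 1728.3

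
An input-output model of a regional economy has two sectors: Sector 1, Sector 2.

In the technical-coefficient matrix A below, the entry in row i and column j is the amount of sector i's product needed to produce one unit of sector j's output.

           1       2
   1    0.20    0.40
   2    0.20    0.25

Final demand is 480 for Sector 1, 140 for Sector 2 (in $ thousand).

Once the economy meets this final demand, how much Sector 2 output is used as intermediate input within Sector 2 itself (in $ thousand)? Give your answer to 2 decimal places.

I − A =
  [   0.80    -0.40]
  [  -0.20     0.75]
det(I−A) = (0.80)(0.75) − (-0.40)(-0.20) = 0.5200
adj(I−A) = [[0.75, 0.40], [0.20, 0.80]]
(I − A)⁻¹ = adj(I−A) / det(I−A) ≈
  [   1.4423     0.7692]
  [   0.3846     1.5385]
First solve x = (I − A)⁻¹ d = adj(I−A)·d / det(I−A); in particular x_2 = (0.20·480 + 0.80·140) / 0.5200 = 208.00 / 0.5200 = 400.0000.
Intermediate flow from 2 to 2: z_22 = a_22 · x_2 = 0.25 × 208.00 / 0.5200 = 52.00 / 0.5200 = 100.00.

z_22 = 100.00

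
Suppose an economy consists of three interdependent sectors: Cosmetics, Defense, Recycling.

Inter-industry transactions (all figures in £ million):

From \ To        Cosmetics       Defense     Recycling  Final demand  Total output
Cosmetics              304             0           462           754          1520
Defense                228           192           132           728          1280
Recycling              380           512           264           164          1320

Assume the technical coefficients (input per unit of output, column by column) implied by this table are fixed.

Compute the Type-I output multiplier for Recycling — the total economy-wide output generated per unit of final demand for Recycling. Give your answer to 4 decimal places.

m_3 = 2.6643

Technical coefficients a_ij = z_ij / X_j:
  a_11 = 304/1520 = 0.20, a_21 = 228/1520 = 0.15, a_31 = 380/1520 = 0.25
  a_12 = 0/1280 = 0.00, a_22 = 192/1280 = 0.15, a_32 = 512/1280 = 0.40
  a_13 = 462/1320 = 0.35, a_23 = 132/1320 = 0.10, a_33 = 264/1320 = 0.20
I − A =
  [   0.80     0.00    -0.35]
  [  -0.15     0.85    -0.10]
  [  -0.25    -0.40     0.80]
Cofactors of I−A, C_ij = (−1)^(i+j)·(minor ij) (rows/columns in the sector order above):
  C_11 = (0.85)(0.80) − (-0.10)(-0.40) = 0.6400
  C_12 = −[(-0.15)(0.80) − (-0.10)(-0.25)] = 0.1450
  C_13 = (-0.15)(-0.40) − (0.85)(-0.25) = 0.2725
  C_21 = −[(0.00)(0.80) − (-0.35)(-0.40)] = 0.1400
  C_22 = (0.80)(0.80) − (-0.35)(-0.25) = 0.5525
  C_23 = −[(0.80)(-0.40) − (0.00)(-0.25)] = 0.3200
  C_31 = (0.00)(-0.10) − (-0.35)(0.85) = 0.2975
  C_32 = −[(0.80)(-0.10) − (-0.35)(-0.15)] = 0.1325
  C_33 = (0.80)(0.85) − (0.00)(-0.15) = 0.6800
det(I−A) = Σ_j (I−A)_1j·C_1j = (0.80)(0.6400) + (0.00)(0.1450) + (-0.35)(0.2725) = 0.416625
adj(I−A) = Cᵀ =
  [ 0.6400   0.1400   0.2975]
  [ 0.1450   0.5525   0.1325]
  [ 0.2725   0.3200   0.6800]
(I − A)⁻¹ = adj(I−A) / det(I−A) ≈
  [   1.53615     0.33603     0.71407]
  [   0.34803     1.32613     0.31803]
  [   0.65407     0.76808     1.63216]
The output multiplier for sector j is the column-j sum of the Leontief inverse (I − A)⁻¹ = adj(I−A) / det(I−A).
Column 3 of adj(I−A): (0.2975, 0.1325, 0.6800); det(I−A) = 0.416625.
m_3 = (0.2975 + 0.1325 + 0.6800) / 0.416625 = 1.11 / 0.416625 ≈ 2.6643.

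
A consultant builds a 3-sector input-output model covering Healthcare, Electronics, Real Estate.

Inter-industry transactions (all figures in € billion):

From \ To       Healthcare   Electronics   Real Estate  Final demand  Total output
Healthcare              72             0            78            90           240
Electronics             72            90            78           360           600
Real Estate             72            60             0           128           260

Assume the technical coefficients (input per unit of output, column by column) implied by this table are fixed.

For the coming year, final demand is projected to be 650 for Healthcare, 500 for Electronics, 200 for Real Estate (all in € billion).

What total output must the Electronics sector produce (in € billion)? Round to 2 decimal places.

Technical coefficients a_ij = z_ij / X_j:
  a_11 = 72/240 = 0.30, a_21 = 72/240 = 0.30, a_31 = 72/240 = 0.30
  a_12 = 0/600 = 0.00, a_22 = 90/600 = 0.15, a_32 = 60/600 = 0.10
  a_13 = 78/260 = 0.30, a_23 = 78/260 = 0.30, a_33 = 0/260 = 0.00
I − A =
  [   0.70     0.00    -0.30]
  [  -0.30     0.85    -0.30]
  [  -0.30    -0.10     1.00]
Cofactors of I−A, C_ij = (−1)^(i+j)·(minor ij) (rows/columns in the sector order above):
  C_11 = (0.85)(1.00) − (-0.30)(-0.10) = 0.8200
  C_12 = −[(-0.30)(1.00) − (-0.30)(-0.30)] = 0.3900
  C_13 = (-0.30)(-0.10) − (0.85)(-0.30) = 0.2850
  C_21 = −[(0.00)(1.00) − (-0.30)(-0.10)] = 0.0300
  C_22 = (0.70)(1.00) − (-0.30)(-0.30) = 0.6100
  C_23 = −[(0.70)(-0.10) − (0.00)(-0.30)] = 0.0700
  C_31 = (0.00)(-0.30) − (-0.30)(0.85) = 0.2550
  C_32 = −[(0.70)(-0.30) − (-0.30)(-0.30)] = 0.3000
  C_33 = (0.70)(0.85) − (0.00)(-0.30) = 0.5950
det(I−A) = Σ_j (I−A)_1j·C_1j = (0.70)(0.8200) + (0.00)(0.3900) + (-0.30)(0.2850) = 0.4885
adj(I−A) = Cᵀ =
  [ 0.8200   0.0300   0.2550]
  [ 0.3900   0.6100   0.3000]
  [ 0.2850   0.0700   0.5950]
(I − A)⁻¹ = adj(I−A) / det(I−A) ≈
  [   1.6786     0.0614     0.5220]
  [   0.7984     1.2487     0.6141]
  [   0.5834     0.1433     1.2180]
x = (I − A)⁻¹ d = adj(I−A)·d / det(I−A), with det(I−A) = 0.4885:
  x_1 = (0.8200·650 + 0.0300·500 + 0.2550·200) / 0.4885 = 599.00 / 0.4885 ≈ 1226.20
  x_2 = (0.3900·650 + 0.6100·500 + 0.3000·200) / 0.4885 = 618.50 / 0.4885 ≈ 1266.12
  x_3 = (0.2850·650 + 0.0700·500 + 0.5950·200) / 0.4885 = 339.25 / 0.4885 ≈ 694.47

x_2 = 1266.12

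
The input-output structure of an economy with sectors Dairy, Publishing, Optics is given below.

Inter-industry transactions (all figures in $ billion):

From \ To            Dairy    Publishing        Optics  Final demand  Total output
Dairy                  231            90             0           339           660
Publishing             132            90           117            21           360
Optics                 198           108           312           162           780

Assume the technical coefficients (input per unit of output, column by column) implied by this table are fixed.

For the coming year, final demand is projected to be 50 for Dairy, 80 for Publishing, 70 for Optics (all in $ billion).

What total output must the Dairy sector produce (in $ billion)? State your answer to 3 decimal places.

Technical coefficients a_ij = z_ij / X_j:
  a_11 = 231/660 = 0.35, a_21 = 132/660 = 0.20, a_31 = 198/660 = 0.30
  a_12 = 90/360 = 0.25, a_22 = 90/360 = 0.25, a_32 = 108/360 = 0.30
  a_13 = 0/780 = 0.00, a_23 = 117/780 = 0.15, a_33 = 312/780 = 0.40
I − A =
  [   0.65    -0.25     0.00]
  [  -0.20     0.75    -0.15]
  [  -0.30    -0.30     0.60]
Cofactors of I−A, C_ij = (−1)^(i+j)·(minor ij) (rows/columns in the sector order above):
  C_11 = (0.75)(0.60) − (-0.15)(-0.30) = 0.4050
  C_12 = −[(-0.20)(0.60) − (-0.15)(-0.30)] = 0.1650
  C_13 = (-0.20)(-0.30) − (0.75)(-0.30) = 0.2850
  C_21 = −[(-0.25)(0.60) − (0.00)(-0.30)] = 0.1500
  C_22 = (0.65)(0.60) − (0.00)(-0.30) = 0.3900
  C_23 = −[(0.65)(-0.30) − (-0.25)(-0.30)] = 0.2700
  C_31 = (-0.25)(-0.15) − (0.00)(0.75) = 0.0375
  C_32 = −[(0.65)(-0.15) − (0.00)(-0.20)] = 0.0975
  C_33 = (0.65)(0.75) − (-0.25)(-0.20) = 0.4375
det(I−A) = Σ_j (I−A)_1j·C_1j = (0.65)(0.4050) + (-0.25)(0.1650) + (0.00)(0.2850) = 0.2220
adj(I−A) = Cᵀ =
  [ 0.4050   0.1500   0.0375]
  [ 0.1650   0.3900   0.0975]
  [ 0.2850   0.2700   0.4375]
(I − A)⁻¹ = adj(I−A) / det(I−A) ≈
  [   1.8243     0.6757     0.1689]
  [   0.7432     1.7568     0.4392]
  [   1.2838     1.2162     1.9707]
x = (I − A)⁻¹ d = adj(I−A)·d / det(I−A), with det(I−A) = 0.2220:
  x_1 = (0.4050·50 + 0.1500·80 + 0.0375·70) / 0.2220 = 34.875 / 0.2220 ≈ 157.095
  x_2 = (0.1650·50 + 0.3900·80 + 0.0975·70) / 0.2220 = 46.275 / 0.2220 ≈ 208.446
  x_3 = (0.2850·50 + 0.2700·80 + 0.4375·70) / 0.2220 = 66.475 / 0.2220 ≈ 299.437

x_1 = 157.095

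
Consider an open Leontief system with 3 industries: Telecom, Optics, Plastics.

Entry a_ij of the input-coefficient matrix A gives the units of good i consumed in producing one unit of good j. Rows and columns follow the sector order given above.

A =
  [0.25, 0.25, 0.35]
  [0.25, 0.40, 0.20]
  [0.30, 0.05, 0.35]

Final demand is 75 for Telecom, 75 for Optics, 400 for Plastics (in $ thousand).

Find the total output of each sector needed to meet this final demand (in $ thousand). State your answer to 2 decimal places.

x_1 = 901.23, x_2 = 866.51, x_3 = 1097.99

I − A =
  [   0.75    -0.25    -0.35]
  [  -0.25     0.60    -0.20]
  [  -0.30    -0.05     0.65]
Cofactors of I−A, C_ij = (−1)^(i+j)·(minor ij) (rows/columns in the sector order above):
  C_11 = (0.60)(0.65) − (-0.20)(-0.05) = 0.3800
  C_12 = −[(-0.25)(0.65) − (-0.20)(-0.30)] = 0.2225
  C_13 = (-0.25)(-0.05) − (0.60)(-0.30) = 0.1925
  C_21 = −[(-0.25)(0.65) − (-0.35)(-0.05)] = 0.1800
  C_22 = (0.75)(0.65) − (-0.35)(-0.30) = 0.3825
  C_23 = −[(0.75)(-0.05) − (-0.25)(-0.30)] = 0.1125
  C_31 = (-0.25)(-0.20) − (-0.35)(0.60) = 0.2600
  C_32 = −[(0.75)(-0.20) − (-0.35)(-0.25)] = 0.2375
  C_33 = (0.75)(0.60) − (-0.25)(-0.25) = 0.3875
det(I−A) = Σ_j (I−A)_1j·C_1j = (0.75)(0.3800) + (-0.25)(0.2225) + (-0.35)(0.1925) = 0.1620
adj(I−A) = Cᵀ =
  [ 0.3800   0.1800   0.2600]
  [ 0.2225   0.3825   0.2375]
  [ 0.1925   0.1125   0.3875]
(I − A)⁻¹ = adj(I−A) / det(I−A) ≈
  [   2.3457     1.1111     1.6049]
  [   1.3735     2.3611     1.4660]
  [   1.1883     0.6944     2.3920]
x = (I − A)⁻¹ d = adj(I−A)·d / det(I−A), with det(I−A) = 0.1620:
  x_1 = (0.3800·75 + 0.1800·75 + 0.2600·400) / 0.1620 = 146.00 / 0.1620 ≈ 901.23
  x_2 = (0.2225·75 + 0.3825·75 + 0.2375·400) / 0.1620 = 140.375 / 0.1620 ≈ 866.51
  x_3 = (0.1925·75 + 0.1125·75 + 0.3875·400) / 0.1620 = 177.875 / 0.1620 ≈ 1097.99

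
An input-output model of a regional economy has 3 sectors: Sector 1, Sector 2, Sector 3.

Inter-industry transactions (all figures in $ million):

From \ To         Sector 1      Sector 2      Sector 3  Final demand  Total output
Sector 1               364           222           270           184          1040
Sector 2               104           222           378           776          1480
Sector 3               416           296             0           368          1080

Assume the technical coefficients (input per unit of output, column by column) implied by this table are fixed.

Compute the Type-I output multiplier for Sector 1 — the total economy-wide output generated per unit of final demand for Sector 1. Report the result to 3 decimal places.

m_1 = 3.622

Technical coefficients a_ij = z_ij / X_j:
  a_11 = 364/1040 = 0.35, a_21 = 104/1040 = 0.10, a_31 = 416/1040 = 0.40
  a_12 = 222/1480 = 0.15, a_22 = 222/1480 = 0.15, a_32 = 296/1480 = 0.20
  a_13 = 270/1080 = 0.25, a_23 = 378/1080 = 0.35, a_33 = 0/1080 = 0.00
I − A =
  [   0.65    -0.15    -0.25]
  [  -0.10     0.85    -0.35]
  [  -0.40    -0.20     1.00]
Cofactors of I−A, C_ij = (−1)^(i+j)·(minor ij) (rows/columns in the sector order above):
  C_11 = (0.85)(1.00) − (-0.35)(-0.20) = 0.7800
  C_12 = −[(-0.10)(1.00) − (-0.35)(-0.40)] = 0.2400
  C_13 = (-0.10)(-0.20) − (0.85)(-0.40) = 0.3600
  C_21 = −[(-0.15)(1.00) − (-0.25)(-0.20)] = 0.2000
  C_22 = (0.65)(1.00) − (-0.25)(-0.40) = 0.5500
  C_23 = −[(0.65)(-0.20) − (-0.15)(-0.40)] = 0.1900
  C_31 = (-0.15)(-0.35) − (-0.25)(0.85) = 0.2650
  C_32 = −[(0.65)(-0.35) − (-0.25)(-0.10)] = 0.2525
  C_33 = (0.65)(0.85) − (-0.15)(-0.10) = 0.5375
det(I−A) = Σ_j (I−A)_1j·C_1j = (0.65)(0.7800) + (-0.15)(0.2400) + (-0.25)(0.3600) = 0.3810
adj(I−A) = Cᵀ =
  [ 0.7800   0.2000   0.2650]
  [ 0.2400   0.5500   0.2525]
  [ 0.3600   0.1900   0.5375]
(I − A)⁻¹ = adj(I−A) / det(I−A) ≈
  [   2.0472     0.5249     0.6955]
  [   0.6299     1.4436     0.6627]
  [   0.9449     0.4987     1.4108]
The output multiplier for sector j is the column-j sum of the Leontief inverse (I − A)⁻¹ = adj(I−A) / det(I−A).
Column 1 of adj(I−A): (0.7800, 0.2400, 0.3600); det(I−A) = 0.3810.
m_1 = (0.7800 + 0.2400 + 0.3600) / 0.3810 = 1.38 / 0.3810 ≈ 3.622.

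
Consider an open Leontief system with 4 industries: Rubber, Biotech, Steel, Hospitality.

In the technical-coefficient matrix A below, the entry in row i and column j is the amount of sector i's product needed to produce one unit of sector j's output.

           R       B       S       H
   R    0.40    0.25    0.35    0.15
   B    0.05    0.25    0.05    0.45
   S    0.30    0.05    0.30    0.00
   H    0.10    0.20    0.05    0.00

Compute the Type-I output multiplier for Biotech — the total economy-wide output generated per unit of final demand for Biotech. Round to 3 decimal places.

I − A =
  [   0.60    -0.25    -0.35    -0.15]
  [  -0.05     0.75    -0.05    -0.45]
  [  -0.30    -0.05     0.70     0.00]
  [  -0.10    -0.20    -0.05     1.00]
Compute the cofactors C_ij = (−1)^(i+j)·(3×3 minor ij) of I−A; the adjugate is their transpose:
adj(I−A) = Cᵀ =
  [ 0.458375   0.213875   0.256250   0.165000]
  [ 0.088250   0.302250   0.076375   0.149250]
  [ 0.202750   0.113250   0.359500   0.081375]
  [ 0.073625   0.087500   0.058875   0.221375]
det(I−A) = Σ_j (I−A)_1j·C_1j = (0.60)(0.458375) + (-0.25)(0.088250) + (-0.35)(0.202750) + (-0.15)(0.073625) = 0.17095625
(I − A)⁻¹ = adj(I−A) / det(I−A) ≈
  [   2.6812     1.2511     1.4989     0.9652]
  [   0.5162     1.7680     0.4468     0.8730]
  [   1.1860     0.6625     2.1029     0.4760]
  [   0.4307     0.5118     0.3444     1.2949]
The output multiplier for sector j is the column-j sum of the Leontief inverse (I − A)⁻¹ = adj(I−A) / det(I−A).
Column B of adj(I−A): (0.213875, 0.302250, 0.113250, 0.087500); det(I−A) = 0.17095625.
m_B = (0.213875 + 0.302250 + 0.113250 + 0.087500) / 0.17095625 = 0.716875 / 0.17095625 ≈ 4.193.

m_B = 4.193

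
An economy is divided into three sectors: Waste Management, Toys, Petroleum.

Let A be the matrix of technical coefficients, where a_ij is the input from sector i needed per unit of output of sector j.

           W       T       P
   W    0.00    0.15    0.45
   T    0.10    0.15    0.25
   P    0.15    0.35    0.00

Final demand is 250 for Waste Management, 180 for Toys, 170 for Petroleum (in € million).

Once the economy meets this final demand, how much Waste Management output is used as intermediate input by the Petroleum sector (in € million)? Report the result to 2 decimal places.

z_WP = 167.97

I − A =
  [   1.00    -0.15    -0.45]
  [  -0.10     0.85    -0.25]
  [  -0.15    -0.35     1.00]
Cofactors of I−A, C_ij = (−1)^(i+j)·(minor ij) (rows/columns in the sector order above):
  C_11 = (0.85)(1.00) − (-0.25)(-0.35) = 0.7625
  C_12 = −[(-0.10)(1.00) − (-0.25)(-0.15)] = 0.1375
  C_13 = (-0.10)(-0.35) − (0.85)(-0.15) = 0.1625
  C_21 = −[(-0.15)(1.00) − (-0.45)(-0.35)] = 0.3075
  C_22 = (1.00)(1.00) − (-0.45)(-0.15) = 0.9325
  C_23 = −[(1.00)(-0.35) − (-0.15)(-0.15)] = 0.3725
  C_31 = (-0.15)(-0.25) − (-0.45)(0.85) = 0.4200
  C_32 = −[(1.00)(-0.25) − (-0.45)(-0.10)] = 0.2950
  C_33 = (1.00)(0.85) − (-0.15)(-0.10) = 0.8350
det(I−A) = Σ_j (I−A)_1j·C_1j = (1.00)(0.7625) + (-0.15)(0.1375) + (-0.45)(0.1625) = 0.66875
adj(I−A) = Cᵀ =
  [ 0.7625   0.3075   0.4200]
  [ 0.1375   0.9325   0.2950]
  [ 0.1625   0.3725   0.8350]
(I − A)⁻¹ = adj(I−A) / det(I−A) ≈
  [   1.1402     0.4598     0.6280]
  [   0.2056     1.3944     0.4411]
  [   0.2430     0.5570     1.2486]
First solve x = (I − A)⁻¹ d = adj(I−A)·d / det(I−A); in particular x_P = (0.1625·250 + 0.3725·180 + 0.8350·170) / 0.66875 = 249.625 / 0.66875 ≈ 373.2710.
Intermediate flow from W to P: z_WP = a_WP · x_P = 0.45 × 249.625 / 0.66875 = 112.33125 / 0.66875 ≈ 167.97.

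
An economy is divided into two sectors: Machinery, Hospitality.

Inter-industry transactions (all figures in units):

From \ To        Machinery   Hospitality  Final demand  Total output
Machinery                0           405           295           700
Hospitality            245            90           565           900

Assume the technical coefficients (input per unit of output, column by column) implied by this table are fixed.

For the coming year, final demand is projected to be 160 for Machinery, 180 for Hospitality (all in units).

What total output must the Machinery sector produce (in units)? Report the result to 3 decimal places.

Technical coefficients a_ij = z_ij / X_j:
  a_MM = 0/700 = 0.00, a_HM = 245/700 = 0.35
  a_MH = 405/900 = 0.45, a_HH = 90/900 = 0.10
I − A =
  [   1.00    -0.45]
  [  -0.35     0.90]
det(I−A) = (1.00)(0.90) − (-0.45)(-0.35) = 0.7425
adj(I−A) = [[0.90, 0.45], [0.35, 1.00]]
(I − A)⁻¹ = adj(I−A) / det(I−A) ≈
  [   1.2121     0.6061]
  [   0.4714     1.3468]
x = (I − A)⁻¹ d = adj(I−A)·d / det(I−A), with det(I−A) = 0.7425:
  x_M = (0.90·160 + 0.45·180) / 0.7425 = 225.00 / 0.7425 ≈ 303.030
  x_H = (0.35·160 + 1.00·180) / 0.7425 = 236.00 / 0.7425 ≈ 317.845

x_M = 303.030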